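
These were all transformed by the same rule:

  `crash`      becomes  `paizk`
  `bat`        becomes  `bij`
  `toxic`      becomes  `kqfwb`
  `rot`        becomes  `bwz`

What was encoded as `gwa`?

soy

The output letters match the input read backwards, each shifted +8: crash reversed is hsarc. The word is reversed, then every letter is shifted forward by 8.
Undoing it on gwa: shift back: g−8=y, w−8=o, a−8=s → yos; then reverse → soy.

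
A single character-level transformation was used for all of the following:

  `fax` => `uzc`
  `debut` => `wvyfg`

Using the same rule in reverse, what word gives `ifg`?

Each pair mirrors across the alphabet (f↔u, a↔z, x↔c): positions sum to 25. This is the alphabet-reversal cipher (Atbash): a becomes z, b becomes y, etc.
Decoding ifg: i↔r, f↔u, g↔t.

rut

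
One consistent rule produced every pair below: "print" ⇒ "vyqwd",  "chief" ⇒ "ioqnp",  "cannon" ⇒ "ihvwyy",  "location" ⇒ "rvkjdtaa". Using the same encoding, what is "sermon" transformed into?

ylzvyy

Each letter shifts forward by (position + 6), i.e. 6, 7, 8, … — the shift grows by one for each successive letter.
On sermon: s+6=y, e+7=l, r+8=z, m+9=v, o+10=y, n+11=y.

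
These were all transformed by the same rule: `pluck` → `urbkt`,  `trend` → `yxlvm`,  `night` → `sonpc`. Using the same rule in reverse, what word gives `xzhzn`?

In pluck: p→u is +5, l→r is +6, u→b is +7, c→k is +8 — the shift increases by 1 each position. Each letter shifts forward by (position + 5), i.e. 5, 6, 7, … — the shift grows by one for each successive letter.
Undoing it on xzhzn: x−5=s, z−6=t, h−7=a, z−8=r, n−9=e.

stare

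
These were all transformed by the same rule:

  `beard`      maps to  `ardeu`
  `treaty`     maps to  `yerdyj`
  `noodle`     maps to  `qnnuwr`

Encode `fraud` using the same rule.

oedvu

b(1)→a(0) and e(4)→r(17) fit y≡23x+3 (mod 26); the inverse of 23 mod 26 is 17. Each letter's alphabet position (a=0..z=25) is mapped through 23·x+3 mod 26 — an affine cipher.
For fraud: f(5)→23·5+3≡14=o; r(17)→23·17+3≡4=e; a(0)→23·0+3≡3=d; u(20)→23·20+3≡21=v; d(3)→23·3+3≡20=u (all mod 26).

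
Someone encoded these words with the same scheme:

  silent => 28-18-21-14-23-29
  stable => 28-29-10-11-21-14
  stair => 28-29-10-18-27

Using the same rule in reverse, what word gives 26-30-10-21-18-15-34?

s is letter #19 and maps to 28: an offset of 9. Each letter is replaced by its alphabet position (a=1..z=26) + 9.
Decoding 26-30-10-21-18-15-34: 26→(26−9)÷1=17=q, 30→(30−9)÷1=21=u, 10→(10−9)÷1=1=a, 21→(21−9)÷1=12=l, 18→(18−9)÷1=9=i, 15→(15−9)÷1=6=f, 34→(34−9)÷1=25=y.

qualify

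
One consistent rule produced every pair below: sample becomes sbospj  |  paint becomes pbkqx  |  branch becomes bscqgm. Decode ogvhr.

In sample: s→s is +0, a→b is +1, m→o is +2, p→s is +3 — the shift increases by 1 each position. The shift increases by 1 at each position, starting from +0: 0, 1, 2, ….
Undoing it on ogvhr: o−0=o, g−1=f, v−2=t, h−3=e, r−4=n.

often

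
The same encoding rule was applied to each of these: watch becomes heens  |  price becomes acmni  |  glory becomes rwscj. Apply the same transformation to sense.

diydi

The shift depends on letter class: consonant w→h is +11, but vowel a→e is +4. The rule splits by letter class: vowels +4, consonants +11.
On sense: s(cons)+11=d, e(vowel)+4=i, n(cons)+11=y, s(cons)+11=d, e(vowel)+4=i.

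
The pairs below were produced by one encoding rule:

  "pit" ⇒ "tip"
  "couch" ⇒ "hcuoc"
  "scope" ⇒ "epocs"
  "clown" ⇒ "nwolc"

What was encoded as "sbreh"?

herbs

The output letters match the input read backwards: pit reversed is tip. The word is simply reversed.
Undoing it on sbreh: then reverse → herbs.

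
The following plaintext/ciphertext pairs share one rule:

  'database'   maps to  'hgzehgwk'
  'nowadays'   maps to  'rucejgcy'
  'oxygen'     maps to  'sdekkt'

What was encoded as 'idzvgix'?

extract

Shifts by position in database: pos 0: d→h (+4), pos 1: a→g (+6), pos 2: t→z (+6), pos 3: a→e (+4), pos 4: b→h (+6), pos 5: a→g (+6) — repeating every 3. A repeating key of period 3 is used — shifts +4, +6, +6 over and over.
Reversing it on idzvgix: i−4=e, d−6=x, z−6=t, v−4=r, g−6=a, i−6=c, x−4=t.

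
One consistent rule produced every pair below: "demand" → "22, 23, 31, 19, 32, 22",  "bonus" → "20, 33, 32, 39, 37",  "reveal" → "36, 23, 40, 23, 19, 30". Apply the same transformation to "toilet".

38, 33, 27, 30, 23, 38

Letters become their 1-based position plus 18 (so a→19, b→20, …).
Applying it to toilet: t=20→38, o=15→33, i=9→27, l=12→30, e=5→23, t=20→38.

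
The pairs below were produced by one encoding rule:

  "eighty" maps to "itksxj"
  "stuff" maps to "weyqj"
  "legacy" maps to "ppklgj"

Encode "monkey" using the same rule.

qzrvij

Shifts by position in eighty: pos 0: e→i (+4), pos 1: i→t (+11), pos 2: g→k (+4), pos 3: h→s (+11) — repeating every 2. The shifts repeat in a cycle of length 2: positions 0,1,… shift by +4, +11, then the pattern repeats.
For monkey: m+4=q, o+11=z, n+4=r, k+11=v, e+4=i, y+11=j.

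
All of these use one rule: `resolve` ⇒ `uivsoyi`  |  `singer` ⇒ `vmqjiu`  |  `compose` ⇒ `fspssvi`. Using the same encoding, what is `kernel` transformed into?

The rule splits by letter class: vowels +4, consonants +3.
For kernel: k(cons)+3=n, e(vowel)+4=i, r(cons)+3=u, n(cons)+3=q, e(vowel)+4=i, l(cons)+3=o.

niuqio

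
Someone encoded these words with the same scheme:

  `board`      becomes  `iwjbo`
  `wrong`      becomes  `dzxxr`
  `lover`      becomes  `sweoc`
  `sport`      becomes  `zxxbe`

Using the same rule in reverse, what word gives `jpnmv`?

In board: b→i is +7, o→w is +8, a→j is +9, r→b is +10 — the shift increases by 1 each position. Each letter shifts forward by (position + 7), i.e. 7, 8, 9, … — the shift grows by one for each successive letter.
Reversing it on jpnmv: j−7=c, p−8=h, n−9=e, m−10=c, v−11=k.

check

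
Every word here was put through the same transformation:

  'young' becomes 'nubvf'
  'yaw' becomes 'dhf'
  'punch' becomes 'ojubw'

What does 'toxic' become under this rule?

The output letters match the input read backwards, each shifted +7: young reversed is gnuoy. The word is reversed, then every letter is shifted forward by 7.
On toxic: reverse → cixot; then shift: c+7=j, i+7=p, x+7=e, o+7=v, t+7=a.

jpeva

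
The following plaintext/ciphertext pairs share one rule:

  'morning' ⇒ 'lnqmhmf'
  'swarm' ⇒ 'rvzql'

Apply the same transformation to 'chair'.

bgzhq

This is a Caesar cipher with shift 25.
Applying it to chair: c+25=b, h+25=g, a+25=z, i+25=h, r+25=q.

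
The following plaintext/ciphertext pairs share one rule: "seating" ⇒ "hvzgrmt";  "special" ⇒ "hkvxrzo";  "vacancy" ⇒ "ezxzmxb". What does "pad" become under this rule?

kzw

Each pair mirrors across the alphabet (s↔h, e↔v, a↔z): positions sum to 25. This is the alphabet-reversal cipher (Atbash): a becomes z, b becomes y, etc.
Applying it to pad: p↔k, a↔z, d↔w.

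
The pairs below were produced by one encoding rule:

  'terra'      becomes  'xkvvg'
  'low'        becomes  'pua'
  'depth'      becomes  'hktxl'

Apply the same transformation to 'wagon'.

The shift depends on letter class: consonant t→x is +4, but vowel e→k is +6. Two shifts are in play — +6 for a/e/i/o/u, +4 for every other letter.
For wagon: w(cons)+4=a, a(vowel)+6=g, g(cons)+4=k, o(vowel)+6=u, n(cons)+4=r.

agkur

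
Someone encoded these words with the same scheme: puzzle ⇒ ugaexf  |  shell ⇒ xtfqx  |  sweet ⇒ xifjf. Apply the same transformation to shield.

Shifts by position in puzzle: pos 0: p→u (+5), pos 1: u→g (+12), pos 2: z→a (+1), pos 3: z→e (+5), pos 4: l→x (+12), pos 5: e→f (+1) — repeating every 3. A repeating key of period 3 is used — shifts +5, +12, +1 over and over.
For shield: s+5=x, h+12=t, i+1=j, e+5=j, l+12=x, d+1=e.

xtjjxe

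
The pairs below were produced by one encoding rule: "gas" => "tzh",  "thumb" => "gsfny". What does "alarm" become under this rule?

zozin

Each letter is replaced by its mirror in the alphabet: a↔z, b↔y, c↔x, and so on (the Atbash cipher).
On alarm: a↔z, l↔o, a↔z, r↔i, m↔n.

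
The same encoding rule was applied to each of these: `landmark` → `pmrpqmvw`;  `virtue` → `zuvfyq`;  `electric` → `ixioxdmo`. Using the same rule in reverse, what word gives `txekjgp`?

A repeating key of period 2 is used — shifts +4, +12 over and over.
Decoding txekjgp: t−4=p, x−12=l, e−4=a, k−12=y, j−4=f, g−12=u, p−4=l.

playful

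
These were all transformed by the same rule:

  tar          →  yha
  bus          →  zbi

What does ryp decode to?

irk

Two steps: reverse the string, then apply a Caesar shift of +7.
Decoding ryp: shift back: r−7=k, y−7=r, p−7=i → kri; then reverse → irk.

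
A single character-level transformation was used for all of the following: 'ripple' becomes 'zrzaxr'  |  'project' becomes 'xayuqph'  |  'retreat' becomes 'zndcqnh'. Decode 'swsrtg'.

In ripple: r→z is +8, i→r is +9, p→z is +10, p→a is +11 — the shift increases by 1 each position. Each letter shifts forward by (position + 8), i.e. 8, 9, 10, … — the shift grows by one for each successive letter.
Reversing it on swsrtg: s−8=k, w−9=n, s−10=i, r−11=g, t−12=h, g−13=t.

knight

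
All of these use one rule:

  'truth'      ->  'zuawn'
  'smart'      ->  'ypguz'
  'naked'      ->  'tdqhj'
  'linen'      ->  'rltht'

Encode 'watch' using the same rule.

cdzfn

A repeating key of period 2 is used — shifts +6, +3 over and over.
Applying it to watch: w+6=c, a+3=d, t+6=z, c+3=f, h+6=n.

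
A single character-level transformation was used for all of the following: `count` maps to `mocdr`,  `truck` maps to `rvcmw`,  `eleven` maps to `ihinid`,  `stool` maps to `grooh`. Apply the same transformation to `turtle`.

c(2)→m(12) and o(14)→o(14) fit y≡11x+16 (mod 26); the inverse of 11 mod 26 is 19. Treating letters as 0–25, the rule is x ↦ 11x + 16 (mod 26).
Applying it to turtle: t(19)→11·19+16≡17=r; u(20)→11·20+16≡2=c; r(17)→11·17+16≡21=v; t(19)→11·19+16≡17=r; l(11)→11·11+16≡7=h; e(4)→11·4+16≡8=i (all mod 26).

rcvrhi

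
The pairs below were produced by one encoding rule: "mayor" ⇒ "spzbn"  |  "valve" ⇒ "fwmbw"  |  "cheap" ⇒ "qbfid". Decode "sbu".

tar

The output letters match the input read backwards, each shifted +1: mayor reversed is royam. The word is reversed, then every letter is shifted forward by 1.
Decoding sbu: shift back: s−1=r, b−1=a, u−1=t → rat; then reverse → tar.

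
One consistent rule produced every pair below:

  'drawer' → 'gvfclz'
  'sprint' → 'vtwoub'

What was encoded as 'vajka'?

sweet

The shift increases by 1 at each position, starting from +3: 3, 4, 5, ….
Reversing it on vajka: v−3=s, a−4=w, j−5=e, k−6=e, a−7=t.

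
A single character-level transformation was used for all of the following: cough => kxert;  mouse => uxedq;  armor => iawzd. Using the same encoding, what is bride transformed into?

jasoq

In cough: c→k is +8, o→x is +9, u→e is +10, g→r is +11 — the shift increases by 1 each position. The shift increases by 1 at each position, starting from +8: 8, 9, 10, ….
Applying it to bride: b+8=j, r+9=a, i+10=s, d+11=o, e+12=q.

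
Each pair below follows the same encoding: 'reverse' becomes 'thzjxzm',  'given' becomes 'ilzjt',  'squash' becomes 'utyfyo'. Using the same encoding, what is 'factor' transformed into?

hdgyuy

In reverse: r→t is +2, e→h is +3, v→z is +4, e→j is +5 — the shift increases by 1 each position. The shift increases by 1 at each position, starting from +2: 2, 3, 4, ….
On factor: f+2=h, a+3=d, c+4=g, t+5=y, o+6=u, r+7=y.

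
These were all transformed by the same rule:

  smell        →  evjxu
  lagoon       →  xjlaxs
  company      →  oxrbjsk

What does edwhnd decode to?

survey

Shifts by position in smell: pos 0: s→e (+12), pos 1: m→v (+9), pos 2: e→j (+5), pos 3: l→x (+12), pos 4: l→u (+9) — repeating every 3. A repeating key of period 3 is used — shifts +12, +9, +5 over and over.
Reversing it on edwhnd: e−12=s, d−9=u, w−5=r, h−12=v, n−9=e, d−5=y.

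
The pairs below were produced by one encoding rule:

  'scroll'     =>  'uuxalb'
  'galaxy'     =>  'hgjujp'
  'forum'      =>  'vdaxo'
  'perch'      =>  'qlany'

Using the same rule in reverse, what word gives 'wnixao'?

The output letters match the input read backwards, each shifted +9: scroll reversed is llorcs. The word is reversed, then every letter is shifted forward by 9.
Decoding wnixao: shift back: w−9=n, n−9=e, i−9=z, x−9=o, a−9=r, o−9=f → nezorf; then reverse → frozen.

frozen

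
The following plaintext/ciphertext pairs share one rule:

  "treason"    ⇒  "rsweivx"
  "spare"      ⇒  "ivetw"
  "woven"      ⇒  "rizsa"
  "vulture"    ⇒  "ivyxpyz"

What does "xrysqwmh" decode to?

dismount

The output letters match the input read backwards, each shifted +4: treason reversed is nosaert. Read the word backwards and shift each letter +4.
Decoding xrysqwmh: shift back: x−4=t, r−4=n, y−4=u, s−4=o, q−4=m, w−4=s, m−4=i, h−4=d → tnuomsid; then reverse → dismount.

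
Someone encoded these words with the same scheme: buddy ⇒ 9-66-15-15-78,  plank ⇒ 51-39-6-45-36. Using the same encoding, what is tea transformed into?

63-18-6

b(#2)→9 and u(#21)→66: differences scale by 3, so n = 3·pos + 3. With a=1..z=26, the number is 3·pos + 3.
For tea: t=20→63, e=5→18, a=1→6.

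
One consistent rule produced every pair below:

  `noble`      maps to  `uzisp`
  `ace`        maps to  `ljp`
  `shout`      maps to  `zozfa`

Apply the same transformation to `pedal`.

The shift depends on letter class: consonant n→u is +7, but vowel o→z is +11. The rule splits by letter class: vowels +11, consonants +7.
On pedal: p(cons)+7=w, e(vowel)+11=p, d(cons)+7=k, a(vowel)+11=l, l(cons)+7=s.

wpkls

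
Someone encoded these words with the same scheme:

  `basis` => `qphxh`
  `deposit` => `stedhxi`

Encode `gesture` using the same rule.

vthijgt

Compare letters: b→q is +15, a→p is +15, s→h is +15 — a constant shift. This is a Caesar cipher with shift 15.
For gesture: g+15=v, e+15=t, s+15=h, t+15=i, u+15=j, r+15=g, e+15=t.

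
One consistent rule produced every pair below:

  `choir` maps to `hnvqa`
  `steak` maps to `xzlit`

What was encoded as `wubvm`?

round

In choir: c→h is +5, h→n is +6, o→v is +7, i→q is +8 — the shift increases by 1 each position. The shift increases by 1 at each position, starting from +5: 5, 6, 7, ….
Undoing it on wubvm: w−5=r, u−6=o, b−7=u, v−8=n, m−9=d.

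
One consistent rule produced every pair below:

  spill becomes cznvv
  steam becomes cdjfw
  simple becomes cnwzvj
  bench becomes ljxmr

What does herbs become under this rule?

The shift depends on letter class: consonant s→c is +10, but vowel i→n is +5. Two shifts are in play — +5 for a/e/i/o/u, +10 for every other letter.
On herbs: h(cons)+10=r, e(vowel)+5=j, r(cons)+10=b, b(cons)+10=l, s(cons)+10=c.

rjblc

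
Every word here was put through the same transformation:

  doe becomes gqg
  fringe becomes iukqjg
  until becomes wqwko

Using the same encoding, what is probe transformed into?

suqeg

The shift depends on letter class: consonant d→g is +3, but vowel o→q is +2. Vowels shift forward by 2 and consonants shift forward by 3.
Applying it to probe: p(cons)+3=s, r(cons)+3=u, o(vowel)+2=q, b(cons)+3=e, e(vowel)+2=g.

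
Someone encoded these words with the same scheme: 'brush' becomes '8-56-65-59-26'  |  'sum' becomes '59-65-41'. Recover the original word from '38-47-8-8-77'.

lobby

b(#2)→8 and r(#18)→56: differences scale by 3, so n = 3·pos + 2. Each letter becomes 3×(its alphabet position, a=1..z=26) + 2.
Decoding 38-47-8-8-77: 38→(38−2)÷3=12=l, 47→(47−2)÷3=15=o, 8→(8−2)÷3=2=b, 8→(8−2)÷3=2=b, 77→(77−2)÷3=25=y.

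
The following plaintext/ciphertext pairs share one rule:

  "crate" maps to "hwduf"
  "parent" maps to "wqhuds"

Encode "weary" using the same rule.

The output letters match the input read backwards, each shifted +3: crate reversed is etarc. Two steps: reverse the string, then apply a Caesar shift of +3.
For weary: reverse → yraew; then shift: y+3=b, r+3=u, a+3=d, e+3=h, w+3=z.

budhz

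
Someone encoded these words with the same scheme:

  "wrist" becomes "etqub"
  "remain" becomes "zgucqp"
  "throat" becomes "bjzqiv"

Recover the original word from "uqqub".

moist

It's a Vigenère-style cipher with numeric key [8,2]: position i shifts by key[i mod 2].
Decoding uqqub: u−8=m, q−2=o, q−8=i, u−2=s, b−8=t.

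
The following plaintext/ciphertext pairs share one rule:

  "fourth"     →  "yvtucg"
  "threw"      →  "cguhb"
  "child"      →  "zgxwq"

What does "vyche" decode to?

often

This is an affine cipher: with a=0,…,z=25, each position x becomes (17x+17) mod 26.
Reversing it on vyche: v(21)→23·(21−17)≡14=o; y(24)→23·(24−17)≡5=f; c(2)→23·(2−17)≡19=t; h(7)→23·(7−17)≡4=e; e(4)→23·(4−17)≡13=n (all mod 26).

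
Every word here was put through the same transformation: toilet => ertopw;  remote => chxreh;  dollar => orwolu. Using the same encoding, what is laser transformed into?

wddhc

Shifts by position in toilet: pos 0: t→e (+11), pos 1: o→r (+3), pos 2: i→t (+11), pos 3: l→o (+3) — repeating every 2. The shifts repeat in a cycle of length 2: positions 0,1,… shift by +11, +3, then the pattern repeats.
Applying it to laser: l+11=w, a+3=d, s+11=d, e+3=h, r+11=c.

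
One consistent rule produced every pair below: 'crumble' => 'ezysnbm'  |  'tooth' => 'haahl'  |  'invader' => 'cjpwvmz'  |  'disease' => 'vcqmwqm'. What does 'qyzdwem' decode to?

surface

This is an affine cipher: with a=0,…,z=25, each position x becomes (17x+22) mod 26.
Undoing it on qyzdwem: q(16)→23·(16−22)≡18=s; y(24)→23·(24−22)≡20=u; z(25)→23·(25−22)≡17=r; d(3)→23·(3−22)≡5=f; w(22)→23·(22−22)≡0=a; e(4)→23·(4−22)≡2=c; m(12)→23·(12−22)≡4=e (all mod 26).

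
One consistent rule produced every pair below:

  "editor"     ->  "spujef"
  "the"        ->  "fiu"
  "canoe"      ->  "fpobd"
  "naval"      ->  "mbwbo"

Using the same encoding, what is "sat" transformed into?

ubt

Two steps: reverse the string, then apply a Caesar shift of +1.
On sat: reverse → tas; then shift: t+1=u, a+1=b, s+1=t.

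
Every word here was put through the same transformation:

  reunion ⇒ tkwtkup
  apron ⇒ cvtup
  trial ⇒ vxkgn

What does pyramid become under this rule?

It's a Vigenère-style cipher with numeric key [2,6]: position i shifts by key[i mod 2].
On pyramid: p+2=r, y+6=e, r+2=t, a+6=g, m+2=o, i+6=o, d+2=f.

retgoof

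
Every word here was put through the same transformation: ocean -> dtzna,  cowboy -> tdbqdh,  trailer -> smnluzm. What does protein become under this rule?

gmdszla

This is an affine cipher: with a=0,…,z=25, each position x becomes (3x+13) mod 26.
On protein: p(15)→3·15+13≡6=g; r(17)→3·17+13≡12=m; o(14)→3·14+13≡3=d; t(19)→3·19+13≡18=s; e(4)→3·4+13≡25=z; i(8)→3·8+13≡11=l; n(13)→3·13+13≡0=a (all mod 26).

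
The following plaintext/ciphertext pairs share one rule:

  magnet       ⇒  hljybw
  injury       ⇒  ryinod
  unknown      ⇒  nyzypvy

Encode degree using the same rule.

kbjobb

m(12)→h(7) and a(0)→l(11) fit y≡17x+11 (mod 26); the inverse of 17 mod 26 is 23. Each letter's alphabet position (a=0..z=25) is mapped through 17·x+11 mod 26 — an affine cipher.
Applying it to degree: d(3)→17·3+11≡10=k; e(4)→17·4+11≡1=b; g(6)→17·6+11≡9=j; r(17)→17·17+11≡14=o; e(4)→17·4+11≡1=b; e(4)→17·4+11≡1=b (all mod 26).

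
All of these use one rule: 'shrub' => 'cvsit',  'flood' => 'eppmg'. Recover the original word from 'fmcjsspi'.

The output letters match the input read backwards, each shifted +1: shrub reversed is burhs. The word is reversed, then every letter is shifted forward by 1.
Undoing it on fmcjsspi: shift back: f−1=e, m−1=l, c−1=b, j−1=i, s−1=r, s−1=r, p−1=o, i−1=h → elbirroh; then reverse → horrible.

horrible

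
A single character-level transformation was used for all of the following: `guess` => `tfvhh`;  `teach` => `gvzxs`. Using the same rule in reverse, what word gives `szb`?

Each pair mirrors across the alphabet (g↔t, u↔f, e↔v): positions sum to 25. This is the alphabet-reversal cipher (Atbash): a becomes z, b becomes y, etc.
Reversing it on szb: s↔h, z↔a, b↔y.

hay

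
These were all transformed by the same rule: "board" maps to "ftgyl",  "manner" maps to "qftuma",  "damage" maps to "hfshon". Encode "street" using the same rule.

wyxlmc

In board: b→f is +4, o→t is +5, a→g is +6, r→y is +7 — the shift increases by 1 each position. The shift increases by 1 at each position, starting from +4: 4, 5, 6, ….
On street: s+4=w, t+5=y, r+6=x, e+7=l, e+8=m, t+9=c.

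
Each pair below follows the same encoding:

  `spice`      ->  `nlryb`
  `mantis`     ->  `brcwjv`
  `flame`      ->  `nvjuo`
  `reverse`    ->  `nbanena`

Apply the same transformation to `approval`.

The output letters match the input read backwards, each shifted +9: spice reversed is ecips. Two steps: reverse the string, then apply a Caesar shift of +9.
On approval: reverse → lavorppa; then shift: l+9=u, a+9=j, v+9=e, o+9=x, r+9=a, p+9=y, p+9=y, a+9=j.

ujexayyj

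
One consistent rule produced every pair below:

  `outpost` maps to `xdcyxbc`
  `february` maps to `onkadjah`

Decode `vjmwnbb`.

madness

Compare letters: o→x is +9, u→d is +9, t→c is +9 — a constant shift. Every letter moves 9 places later in the alphabet, wrapping around z→a.
Decoding vjmwnbb: v−9=m, j−9=a, m−9=d, w−9=n, n−9=e, b−9=s, b−9=s.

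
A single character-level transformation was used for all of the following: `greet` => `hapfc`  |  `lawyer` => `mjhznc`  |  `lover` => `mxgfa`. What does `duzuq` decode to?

cloth

It's a Vigenère-style cipher with numeric key [1,9,11]: position i shifts by key[i mod 3].
Reversing it on duzuq: d−1=c, u−9=l, z−11=o, u−1=t, q−9=h.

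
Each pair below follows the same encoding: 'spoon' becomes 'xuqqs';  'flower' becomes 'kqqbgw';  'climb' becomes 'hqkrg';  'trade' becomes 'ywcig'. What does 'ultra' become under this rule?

The rule splits by letter class: vowels +2, consonants +5.
Applying it to ultra: u(vowel)+2=w, l(cons)+5=q, t(cons)+5=y, r(cons)+5=w, a(vowel)+2=c.

wqywc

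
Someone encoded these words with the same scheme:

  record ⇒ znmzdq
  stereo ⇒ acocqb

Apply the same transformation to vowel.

In record: r→z is +8, e→n is +9, c→m is +10, o→z is +11 — the shift increases by 1 each position. The shift increases by 1 at each position, starting from +8: 8, 9, 10, ….
For vowel: v+8=d, o+9=x, w+10=g, e+11=p, l+12=x.

dxgpx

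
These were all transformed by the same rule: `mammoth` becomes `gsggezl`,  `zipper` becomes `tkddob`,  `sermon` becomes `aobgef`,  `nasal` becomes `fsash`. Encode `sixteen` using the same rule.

m(12)→g(6) and a(0)→s(18) fit y≡25x+18 (mod 26); the inverse of 25 mod 26 is 25. This is an affine cipher: with a=0,…,z=25, each position x becomes (25x+18) mod 26.
Applying it to sixteen: s(18)→25·18+18≡0=a; i(8)→25·8+18≡10=k; x(23)→25·23+18≡21=v; t(19)→25·19+18≡25=z; e(4)→25·4+18≡14=o; e(4)→25·4+18≡14=o; n(13)→25·13+18≡5=f (all mod 26).

akvzoof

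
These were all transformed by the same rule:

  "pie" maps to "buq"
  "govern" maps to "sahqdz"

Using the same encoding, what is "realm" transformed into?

It's a constant shift of +12 (ROT12).
Applying it to realm: r+12=d, e+12=q, a+12=m, l+12=x, m+12=y.

dqmxy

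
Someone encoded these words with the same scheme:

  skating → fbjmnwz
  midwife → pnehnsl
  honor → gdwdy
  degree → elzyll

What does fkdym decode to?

Each letter's alphabet position (a=0..z=25) is mapped through 7·x+9 mod 26 — an affine cipher.
Undoing it on fkdym: f(5)→15·(5−9)≡18=s; k(10)→15·(10−9)≡15=p; d(3)→15·(3−9)≡14=o; y(24)→15·(24−9)≡17=r; m(12)→15·(12−9)≡19=t (all mod 26).

sport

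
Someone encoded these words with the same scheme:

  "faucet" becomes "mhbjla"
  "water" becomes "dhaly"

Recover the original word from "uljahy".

nectar

This is a Caesar cipher with shift 7.
Undoing it on uljahy: u−7=n, l−7=e, j−7=c, a−7=t, h−7=a, y−7=r.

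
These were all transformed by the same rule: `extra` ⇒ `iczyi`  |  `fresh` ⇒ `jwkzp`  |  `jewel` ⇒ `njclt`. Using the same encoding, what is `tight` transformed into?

In extra: e→i is +4, x→c is +5, t→z is +6, r→y is +7 — the shift increases by 1 each position. The shift increases by 1 at each position, starting from +4: 4, 5, 6, ….
Applying it to tight: t+4=x, i+5=n, g+6=m, h+7=o, t+8=b.

xnmob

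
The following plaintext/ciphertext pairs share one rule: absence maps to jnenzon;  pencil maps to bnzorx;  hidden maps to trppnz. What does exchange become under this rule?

The shift depends on letter class: consonant b→n is +12, but vowel a→j is +9. Vowels shift forward by 9 and consonants shift forward by 12.
Applying it to exchange: e(vowel)+9=n, x(cons)+12=j, c(cons)+12=o, h(cons)+12=t, a(vowel)+9=j, n(cons)+12=z, g(cons)+12=s, e(vowel)+9=n.

njotjzsn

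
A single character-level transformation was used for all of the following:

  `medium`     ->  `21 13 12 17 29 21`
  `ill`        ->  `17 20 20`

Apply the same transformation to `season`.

27 13 9 27 23 22

m is letter #13 and maps to 21: an offset of 8. Letters become their 1-based position plus 8 (so a→9, b→10, …).
Applying it to season: s=19→27, e=5→13, a=1→9, s=19→27, o=15→23, n=14→22.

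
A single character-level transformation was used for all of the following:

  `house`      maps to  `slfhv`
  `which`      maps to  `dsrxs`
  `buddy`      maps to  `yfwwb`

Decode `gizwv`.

trade

This is the alphabet-reversal cipher (Atbash): a becomes z, b becomes y, etc.
Decoding gizwv: g↔t, i↔r, z↔a, w↔d, v↔e.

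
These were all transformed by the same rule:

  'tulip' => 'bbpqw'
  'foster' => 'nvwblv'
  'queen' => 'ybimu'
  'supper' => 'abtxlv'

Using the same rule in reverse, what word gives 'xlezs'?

Shifts by position in tulip: pos 0: t→b (+8), pos 1: u→b (+7), pos 2: l→p (+4), pos 3: i→q (+8), pos 4: p→w (+7) — repeating every 3. A repeating key of period 3 is used — shifts +8, +7, +4 over and over.
Reversing it on xlezs: x−8=p, l−7=e, e−4=a, z−8=r, s−7=l.

pearl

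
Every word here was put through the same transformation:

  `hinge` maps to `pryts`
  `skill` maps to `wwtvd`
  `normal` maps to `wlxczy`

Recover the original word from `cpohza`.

powder

The word is reversed, then every letter is shifted forward by 11.
Reversing it on cpohza: shift back: c−11=r, p−11=e, o−11=d, h−11=w, z−11=o, a−11=p → redwop; then reverse → powder.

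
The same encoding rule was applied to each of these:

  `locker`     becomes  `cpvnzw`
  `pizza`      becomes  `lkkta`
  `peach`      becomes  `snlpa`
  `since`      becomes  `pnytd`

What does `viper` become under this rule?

Read the word backwards and shift each letter +11.
Applying it to viper: reverse → repiv; then shift: r+11=c, e+11=p, p+11=a, i+11=t, v+11=g.

cpatg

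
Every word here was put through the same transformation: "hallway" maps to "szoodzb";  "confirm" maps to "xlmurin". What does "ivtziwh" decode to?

regards

Each pair mirrors across the alphabet (h↔s, a↔z, l↔o): positions sum to 25. Each letter is replaced by its mirror in the alphabet: a↔z, b↔y, c↔x, and so on (the Atbash cipher).
Decoding ivtziwh: i↔r, v↔e, t↔g, z↔a, i↔r, w↔d, h↔s.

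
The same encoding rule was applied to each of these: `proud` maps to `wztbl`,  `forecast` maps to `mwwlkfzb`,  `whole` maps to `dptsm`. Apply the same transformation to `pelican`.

wmqpkfu

Shifts by position in proud: pos 0: p→w (+7), pos 1: r→z (+8), pos 2: o→t (+5), pos 3: u→b (+7), pos 4: d→l (+8) — repeating every 3. A repeating key of period 3 is used — shifts +7, +8, +5 over and over.
Applying it to pelican: p+7=w, e+8=m, l+5=q, i+7=p, c+8=k, a+5=f, n+7=u.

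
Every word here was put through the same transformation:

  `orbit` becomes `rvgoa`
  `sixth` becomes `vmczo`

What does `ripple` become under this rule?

In orbit: o→r is +3, r→v is +4, b→g is +5, i→o is +6 — the shift increases by 1 each position. The shift increases by 1 at each position, starting from +3: 3, 4, 5, ….
On ripple: r+3=u, i+4=m, p+5=u, p+6=v, l+7=s, e+8=m.

umuvsm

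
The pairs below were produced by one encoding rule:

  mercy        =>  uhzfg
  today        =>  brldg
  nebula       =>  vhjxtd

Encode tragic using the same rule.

Shifts by position in mercy: pos 0: m→u (+8), pos 1: e→h (+3), pos 2: r→z (+8), pos 3: c→f (+3) — repeating every 2. A repeating key of period 2 is used — shifts +8, +3 over and over.
For tragic: t+8=b, r+3=u, a+8=i, g+3=j, i+8=q, c+3=f.

buijqf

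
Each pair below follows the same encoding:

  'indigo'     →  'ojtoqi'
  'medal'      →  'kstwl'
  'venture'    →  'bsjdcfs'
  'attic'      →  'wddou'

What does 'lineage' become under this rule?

Each letter's alphabet position (a=0..z=25) is mapped through 25·x+22 mod 26 — an affine cipher.
Applying it to lineage: l(11)→25·11+22≡11=l; i(8)→25·8+22≡14=o; n(13)→25·13+22≡9=j; e(4)→25·4+22≡18=s; a(0)→25·0+22≡22=w; g(6)→25·6+22≡16=q; e(4)→25·4+22≡18=s (all mod 26).

lojswqs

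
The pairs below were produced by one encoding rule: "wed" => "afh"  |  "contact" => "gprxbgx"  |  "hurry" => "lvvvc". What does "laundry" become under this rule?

pbvrhvc

The shift depends on letter class: consonant w→a is +4, but vowel e→f is +1. Two shifts are in play — +1 for a/e/i/o/u, +4 for every other letter.
For laundry: l(cons)+4=p, a(vowel)+1=b, u(vowel)+1=v, n(cons)+4=r, d(cons)+4=h, r(cons)+4=v, y(cons)+4=c.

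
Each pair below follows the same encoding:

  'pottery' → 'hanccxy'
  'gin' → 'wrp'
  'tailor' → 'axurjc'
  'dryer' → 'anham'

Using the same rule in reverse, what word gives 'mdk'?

bud

The output letters match the input read backwards, each shifted +9: pottery reversed is yrettop. Read the word backwards and shift each letter +9.
Decoding mdk: shift back: m−9=d, d−9=u, k−9=b → dub; then reverse → bud.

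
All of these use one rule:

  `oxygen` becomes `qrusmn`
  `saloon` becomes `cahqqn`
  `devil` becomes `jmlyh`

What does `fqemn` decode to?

o(14)→q(16) and x(23)→r(17) fit y≡3x+0 (mod 26); the inverse of 3 mod 26 is 9. Treating letters as 0–25, the rule is x ↦ 3x + 0 (mod 26).
Decoding fqemn: f(5)→9·(5−0)≡19=t; q(16)→9·(16−0)≡14=o; e(4)→9·(4−0)≡10=k; m(12)→9·(12−0)≡4=e; n(13)→9·(13−0)≡13=n (all mod 26).

token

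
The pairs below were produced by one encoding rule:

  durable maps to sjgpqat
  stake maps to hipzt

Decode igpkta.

travel

Compare letters: d→s is +15, u→j is +15, r→g is +15 — a constant shift. Each letter is shifted forward by 15 in the alphabet (a Caesar shift of +15).
Decoding igpkta: i−15=t, g−15=r, p−15=a, k−15=v, t−15=e, a−15=l.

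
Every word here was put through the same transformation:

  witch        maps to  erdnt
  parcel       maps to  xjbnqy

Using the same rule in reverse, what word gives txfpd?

The shift increases by 1 at each position, starting from +8: 8, 9, 10, ….
Undoing it on txfpd: t−8=l, x−9=o, f−10=v, p−11=e, d−12=r.

lover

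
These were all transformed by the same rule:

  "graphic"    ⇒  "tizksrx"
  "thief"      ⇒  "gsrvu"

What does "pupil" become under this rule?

Each pair mirrors across the alphabet (g↔t, r↔i, a↔z): positions sum to 25. This is the alphabet-reversal cipher (Atbash): a becomes z, b becomes y, etc.
On pupil: p↔k, u↔f, p↔k, i↔r, l↔o.

kfkro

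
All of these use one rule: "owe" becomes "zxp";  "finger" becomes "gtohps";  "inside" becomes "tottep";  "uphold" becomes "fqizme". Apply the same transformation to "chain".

The shift depends on letter class: consonant w→x is +1, but vowel o→z is +11. Two shifts are in play — +11 for a/e/i/o/u, +1 for every other letter.
Applying it to chain: c(cons)+1=d, h(cons)+1=i, a(vowel)+11=l, i(vowel)+11=t, n(cons)+1=o.

dilto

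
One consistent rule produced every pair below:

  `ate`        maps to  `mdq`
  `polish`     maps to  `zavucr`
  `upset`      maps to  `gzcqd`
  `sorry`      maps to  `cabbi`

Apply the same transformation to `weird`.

gqubn

The shift depends on letter class: consonant t→d is +10, but vowel a→m is +12. Vowels shift forward by 12 and consonants shift forward by 10.
On weird: w(cons)+10=g, e(vowel)+12=q, i(vowel)+12=u, r(cons)+10=b, d(cons)+10=n.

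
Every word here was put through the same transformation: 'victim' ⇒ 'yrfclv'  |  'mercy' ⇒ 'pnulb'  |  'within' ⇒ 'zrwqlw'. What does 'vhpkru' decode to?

symbol

Shifts by position in victim: pos 0: v→y (+3), pos 1: i→r (+9), pos 2: c→f (+3), pos 3: t→c (+9) — repeating every 2. A repeating key of period 2 is used — shifts +3, +9 over and over.
Reversing it on vhpkru: v−3=s, h−9=y, p−3=m, k−9=b, r−3=o, u−9=l.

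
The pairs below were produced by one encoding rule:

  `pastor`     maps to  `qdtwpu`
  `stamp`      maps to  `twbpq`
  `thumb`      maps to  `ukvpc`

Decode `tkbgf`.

Shifts by position in pastor: pos 0: p→q (+1), pos 1: a→d (+3), pos 2: s→t (+1), pos 3: t→w (+3) — repeating every 2. The shifts repeat in a cycle of length 2: positions 0,1,… shift by +1, +3, then the pattern repeats.
Reversing it on tkbgf: t−1=s, k−3=h, b−1=a, g−3=d, f−1=e.

shade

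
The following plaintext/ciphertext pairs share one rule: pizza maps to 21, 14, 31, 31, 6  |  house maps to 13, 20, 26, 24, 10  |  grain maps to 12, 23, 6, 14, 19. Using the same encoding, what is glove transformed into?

p is letter #16 and maps to 21: an offset of 5. The number is (letter's place in the alphabet, a=1) + 5.
For glove: g=7→12, l=12→17, o=15→20, v=22→27, e=5→10.

12, 17, 20, 27, 10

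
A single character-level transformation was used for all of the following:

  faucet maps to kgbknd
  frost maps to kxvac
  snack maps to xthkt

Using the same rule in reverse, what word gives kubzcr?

In faucet: f→k is +5, a→g is +6, u→b is +7, c→k is +8 — the shift increases by 1 each position. Letter i (0-indexed) is shifted by i+5, so successive shifts are 5, 6, 7, ….
Decoding kubzcr: k−5=f, u−6=o, b−7=u, z−8=r, c−9=t, r−10=h.

fourth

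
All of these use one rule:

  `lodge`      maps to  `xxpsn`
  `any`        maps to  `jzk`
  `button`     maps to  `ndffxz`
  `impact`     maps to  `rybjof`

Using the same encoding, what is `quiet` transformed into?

The shift depends on letter class: consonant l→x is +12, but vowel o→x is +9. Two shifts are in play — +9 for a/e/i/o/u, +12 for every other letter.
On quiet: q(cons)+12=c, u(vowel)+9=d, i(vowel)+9=r, e(vowel)+9=n, t(cons)+12=f.

cdrnf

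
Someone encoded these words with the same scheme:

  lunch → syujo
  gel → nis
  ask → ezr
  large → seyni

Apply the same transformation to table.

Two shifts are in play — +4 for a/e/i/o/u, +7 for every other letter.
On table: t(cons)+7=a, a(vowel)+4=e, b(cons)+7=i, l(cons)+7=s, e(vowel)+4=i.

aeisi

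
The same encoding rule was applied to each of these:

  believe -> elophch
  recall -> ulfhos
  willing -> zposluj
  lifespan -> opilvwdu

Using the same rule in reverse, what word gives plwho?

Shifts by position in believe: pos 0: b→e (+3), pos 1: e→l (+7), pos 2: l→o (+3), pos 3: i→p (+7) — repeating every 2. The shifts repeat in a cycle of length 2: positions 0,1,… shift by +3, +7, then the pattern repeats.
Decoding plwho: p−3=m, l−7=e, w−3=t, h−7=a, o−3=l.

metal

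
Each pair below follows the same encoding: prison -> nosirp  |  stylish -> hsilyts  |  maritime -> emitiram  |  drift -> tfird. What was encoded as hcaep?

The output letters match the input read backwards: prison reversed is nosirp. The word is simply reversed.
Reversing it on hcaep: then reverse → peach.

peach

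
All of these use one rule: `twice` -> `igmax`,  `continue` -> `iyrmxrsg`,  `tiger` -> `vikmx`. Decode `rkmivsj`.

foreign

The output letters match the input read backwards, each shifted +4: twice reversed is eciwt. Two steps: reverse the string, then apply a Caesar shift of +4.
Reversing it on rkmivsj: shift back: r−4=n, k−4=g, m−4=i, i−4=e, v−4=r, s−4=o, j−4=f → ngierof; then reverse → foreign.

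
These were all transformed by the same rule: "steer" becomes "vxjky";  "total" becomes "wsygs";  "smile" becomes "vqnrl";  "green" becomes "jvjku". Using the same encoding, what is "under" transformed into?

xriky

The shift increases by 1 at each position, starting from +3: 3, 4, 5, ….
For under: u+3=x, n+4=r, d+5=i, e+6=k, r+7=y.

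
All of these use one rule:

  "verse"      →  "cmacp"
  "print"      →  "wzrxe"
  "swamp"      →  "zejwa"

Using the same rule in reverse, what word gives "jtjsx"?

claim

In verse: v→c is +7, e→m is +8, r→a is +9, s→c is +10 — the shift increases by 1 each position. Letter i (0-indexed) is shifted by i+7, so successive shifts are 7, 8, 9, ….
Undoing it on jtjsx: j−7=c, t−8=l, j−9=a, s−10=i, x−11=m.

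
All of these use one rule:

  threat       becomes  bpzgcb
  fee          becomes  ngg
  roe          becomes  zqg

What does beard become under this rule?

jgczl

Vowels shift forward by 2 and consonants shift forward by 8.
On beard: b(cons)+8=j, e(vowel)+2=g, a(vowel)+2=c, r(cons)+8=z, d(cons)+8=l.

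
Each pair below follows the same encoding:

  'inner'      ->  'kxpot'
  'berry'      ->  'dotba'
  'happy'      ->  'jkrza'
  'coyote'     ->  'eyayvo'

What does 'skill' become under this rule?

The shifts repeat in a cycle of length 2: positions 0,1,… shift by +2, +10, then the pattern repeats.
On skill: s+2=u, k+10=u, i+2=k, l+10=v, l+2=n.

uukvn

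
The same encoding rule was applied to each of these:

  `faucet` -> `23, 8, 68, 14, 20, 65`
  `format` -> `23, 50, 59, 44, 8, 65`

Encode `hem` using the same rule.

f(#6)→23 and a(#1)→8: differences scale by 3, so n = 3·pos + 5. Each letter becomes 3×(its alphabet position, a=1..z=26) + 5.
On hem: h=8→29, e=5→20, m=13→44.

29, 20, 44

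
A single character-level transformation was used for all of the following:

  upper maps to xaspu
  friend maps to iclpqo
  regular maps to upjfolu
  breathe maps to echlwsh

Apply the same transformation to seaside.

Shifts by position in upper: pos 0: u→x (+3), pos 1: p→a (+11), pos 2: p→s (+3), pos 3: e→p (+11) — repeating every 2. The shifts repeat in a cycle of length 2: positions 0,1,… shift by +3, +11, then the pattern repeats.
On seaside: s+3=v, e+11=p, a+3=d, s+11=d, i+3=l, d+11=o, e+3=h.

vpddloh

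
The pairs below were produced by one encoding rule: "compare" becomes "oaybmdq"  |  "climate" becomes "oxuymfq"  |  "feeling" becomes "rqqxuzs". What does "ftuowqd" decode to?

It's a constant shift of +12 (ROT12).
Reversing it on ftuowqd: f−12=t, t−12=h, u−12=i, o−12=c, w−12=k, q−12=e, d−12=r.

thicker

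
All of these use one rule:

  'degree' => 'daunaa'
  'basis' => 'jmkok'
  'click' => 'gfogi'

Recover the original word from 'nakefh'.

result

Each letter's alphabet position (a=0..z=25) is mapped through 23·x+12 mod 26 — an affine cipher.
Reversing it on nakefh: n(13)→17·(13−12)≡17=r; a(0)→17·(0−12)≡4=e; k(10)→17·(10−12)≡18=s; e(4)→17·(4−12)≡20=u; f(5)→17·(5−12)≡11=l; h(7)→17·(7−12)≡19=t (all mod 26).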